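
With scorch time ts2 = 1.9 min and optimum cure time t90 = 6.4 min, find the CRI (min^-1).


CRI = 100 / (t90 - ts2)
= 100 / (6.4 - 1.9)
= 100 / 4.5
= 22.22 min^-1

22.22 min^-1


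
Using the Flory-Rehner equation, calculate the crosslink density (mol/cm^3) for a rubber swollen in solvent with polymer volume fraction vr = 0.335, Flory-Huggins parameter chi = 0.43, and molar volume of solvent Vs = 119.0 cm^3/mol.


ln(1 - vr) = ln(1 - 0.335) = -0.4080
Numerator = -((-0.4080) + 0.335 + 0.43 * 0.335^2) = 0.0247
Denominator = 119.0 * (0.335^(1/3) - 0.335/2) = 62.7148
nu = 0.0247 / 62.7148 = 3.9403e-04 mol/cm^3

3.9403e-04 mol/cm^3


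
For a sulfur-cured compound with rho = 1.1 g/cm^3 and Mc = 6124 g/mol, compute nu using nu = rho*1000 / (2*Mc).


nu = rho * 1000 / (2 * Mc)
nu = 1.1 * 1000 / (2 * 6124)
nu = 1100.0 / 12248
nu = 0.0898 mol/L

0.0898 mol/L


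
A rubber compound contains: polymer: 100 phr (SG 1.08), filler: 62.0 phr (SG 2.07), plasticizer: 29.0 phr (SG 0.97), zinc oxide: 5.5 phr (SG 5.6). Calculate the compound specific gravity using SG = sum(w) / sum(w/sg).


Sum of weights = 196.5
Volume contributions:
  polymer: 100/1.08 = 92.5926
  filler: 62.0/2.07 = 29.9517
  plasticizer: 29.0/0.97 = 29.8969
  zinc oxide: 5.5/5.6 = 0.9821
Sum of volumes = 153.4233
SG = 196.5 / 153.4233 = 1.281

SG = 1.281


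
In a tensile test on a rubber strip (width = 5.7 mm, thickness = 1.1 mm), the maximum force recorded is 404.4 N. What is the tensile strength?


Area = width * thickness = 5.7 * 1.1 = 6.27 mm^2
TS = force / area = 404.4 / 6.27 = 64.5 MPa

64.5 MPa


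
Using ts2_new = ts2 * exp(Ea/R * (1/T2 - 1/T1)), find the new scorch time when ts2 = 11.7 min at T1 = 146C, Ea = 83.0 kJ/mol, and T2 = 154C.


Convert temperatures: T1 = 146 + 273.15 = 419.15 K, T2 = 154 + 273.15 = 427.15 K
ts2_new = 11.7 * exp(83000 / 8.314 * (1/427.15 - 1/419.15))
1/T2 - 1/T1 = -4.4683e-05
ts2_new = 7.49 min

7.49 min


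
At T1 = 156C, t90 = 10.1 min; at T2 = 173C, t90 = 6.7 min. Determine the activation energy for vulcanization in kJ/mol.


T1 = 429.15 K, T2 = 446.15 K
1/T1 - 1/T2 = 8.8789e-05
ln(t1/t2) = ln(10.1/6.7) = 0.4104
Ea = 8.314 * 0.4104 / 8.8789e-05 = 38431.5575 J/mol
Ea = 38.43 kJ/mol

38.43 kJ/mol


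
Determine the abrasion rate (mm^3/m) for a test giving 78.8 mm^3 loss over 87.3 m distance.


Rate = volume_loss / distance
= 78.8 / 87.3
= 0.903 mm^3/m

0.903 mm^3/m


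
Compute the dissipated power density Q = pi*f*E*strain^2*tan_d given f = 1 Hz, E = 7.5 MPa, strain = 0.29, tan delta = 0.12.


Q = pi * f * E * strain^2 * tan_d
= pi * 1 * 7.5 * 0.29^2 * 0.12
= pi * 1 * 7.5 * 0.0841 * 0.12
= 0.2378

Q = 0.2378


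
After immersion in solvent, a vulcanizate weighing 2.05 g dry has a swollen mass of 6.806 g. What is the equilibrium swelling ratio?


Q = W_swollen / W_dry
Q = 6.806 / 2.05
Q = 3.32

Q = 3.32


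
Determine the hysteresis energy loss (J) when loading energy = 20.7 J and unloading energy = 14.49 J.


Hysteresis loss = loading - unloading
= 20.7 - 14.49
= 6.21 J

6.21 J


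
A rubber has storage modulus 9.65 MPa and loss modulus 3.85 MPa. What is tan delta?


tan delta = E'' / E'
= 3.85 / 9.65
= 0.399

tan delta = 0.399


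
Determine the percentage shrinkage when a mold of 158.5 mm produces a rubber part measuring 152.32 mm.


Shrinkage = (mold - part) / mold * 100
= (158.5 - 152.32) / 158.5 * 100
= 6.18 / 158.5 * 100
= 3.9%

3.9%


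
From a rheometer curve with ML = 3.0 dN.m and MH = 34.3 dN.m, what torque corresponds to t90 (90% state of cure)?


M90 = ML + 0.9 * (MH - ML)
M90 = 3.0 + 0.9 * (34.3 - 3.0)
M90 = 3.0 + 0.9 * 31.3
M90 = 31.17 dN.m

31.17 dN.m


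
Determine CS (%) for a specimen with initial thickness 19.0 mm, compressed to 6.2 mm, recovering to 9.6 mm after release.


CS = (t0 - recovered) / (t0 - ts) * 100
= (19.0 - 9.6) / (19.0 - 6.2) * 100
= 9.4 / 12.8 * 100
= 73.4%

73.4%


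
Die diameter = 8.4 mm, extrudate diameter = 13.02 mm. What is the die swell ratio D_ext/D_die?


Die swell ratio = D_extrudate / D_die
= 13.02 / 8.4
= 1.55

Die swell = 1.55


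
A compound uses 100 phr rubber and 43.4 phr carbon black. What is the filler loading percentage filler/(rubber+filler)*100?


Filler % = filler / (rubber + filler) * 100
= 43.4 / (100 + 43.4) * 100
= 43.4 / 143.4 * 100
= 30.26%

30.26%


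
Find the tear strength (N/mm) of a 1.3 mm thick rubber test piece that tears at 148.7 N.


Tear strength = force / thickness
= 148.7 / 1.3
= 114.38 N/mm

114.38 N/mm


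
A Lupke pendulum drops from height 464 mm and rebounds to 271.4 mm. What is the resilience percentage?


Resilience = h_rebound / h_drop * 100
= 271.4 / 464 * 100
= 58.5%

58.5%


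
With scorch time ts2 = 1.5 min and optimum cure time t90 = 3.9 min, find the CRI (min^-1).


CRI = 100 / (t90 - ts2)
= 100 / (3.9 - 1.5)
= 100 / 2.4
= 41.67 min^-1

41.67 min^-1


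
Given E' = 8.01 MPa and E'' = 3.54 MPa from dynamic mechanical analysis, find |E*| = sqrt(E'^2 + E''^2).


|E*| = sqrt(E'^2 + E''^2)
= sqrt(8.01^2 + 3.54^2)
= sqrt(64.1601 + 12.5316)
= 8.757 MPa

8.757 MPa


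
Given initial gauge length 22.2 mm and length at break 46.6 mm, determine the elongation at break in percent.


Elongation = (Lf - L0) / L0 * 100
= (46.6 - 22.2) / 22.2 * 100
= 24.4 / 22.2 * 100
= 109.9%

109.9%


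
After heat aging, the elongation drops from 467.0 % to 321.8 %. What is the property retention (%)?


Retention = aged / original * 100
= 321.8 / 467.0 * 100
= 68.9%

68.9%


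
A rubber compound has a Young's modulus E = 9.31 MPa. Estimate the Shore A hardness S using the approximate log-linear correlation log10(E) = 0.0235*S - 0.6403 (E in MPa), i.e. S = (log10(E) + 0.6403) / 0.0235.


log10(E) = 0.0235*S - 0.6403  =>  S = (log10(E) + 0.6403) / 0.0235
log10(9.31) = 0.968950
S = (0.968950 + 0.6403) / 0.0235 = 1.609250 / 0.0235
S = 68.5

Shore A = 68.5


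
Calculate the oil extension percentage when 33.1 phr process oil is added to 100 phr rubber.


Oil % = oil / (100 + oil) * 100
= 33.1 / (100 + 33.1) * 100
= 33.1 / 133.1 * 100
= 24.87%

24.87%


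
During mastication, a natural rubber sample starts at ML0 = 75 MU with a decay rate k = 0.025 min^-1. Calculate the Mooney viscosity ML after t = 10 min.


ML = ML0 * exp(-k * t)
ML = 75 * exp(-0.025 * 10)
ML = 75 * 0.7788
ML = 58.41 MU

58.41 MU


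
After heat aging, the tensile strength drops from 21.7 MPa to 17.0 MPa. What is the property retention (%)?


Retention = aged / original * 100
= 17.0 / 21.7 * 100
= 78.3%

78.3%


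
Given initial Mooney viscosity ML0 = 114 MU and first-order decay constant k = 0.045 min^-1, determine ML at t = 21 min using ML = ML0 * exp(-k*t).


ML = ML0 * exp(-k * t)
ML = 114 * exp(-0.045 * 21)
ML = 114 * 0.3887
ML = 44.31 MU

44.31 MU


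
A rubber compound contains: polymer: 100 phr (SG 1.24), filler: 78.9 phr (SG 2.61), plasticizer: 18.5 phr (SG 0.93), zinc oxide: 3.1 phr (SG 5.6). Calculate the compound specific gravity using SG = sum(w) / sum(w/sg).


Sum of weights = 200.5
Volume contributions:
  polymer: 100/1.24 = 80.6452
  filler: 78.9/2.61 = 30.2299
  plasticizer: 18.5/0.93 = 19.8925
  zinc oxide: 3.1/5.6 = 0.5536
Sum of volumes = 131.3211
SG = 200.5 / 131.3211 = 1.527

SG = 1.527


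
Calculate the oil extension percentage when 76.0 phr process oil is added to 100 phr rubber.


Oil % = oil / (100 + oil) * 100
= 76.0 / (100 + 76.0) * 100
= 76.0 / 176.0 * 100
= 43.18%

43.18%


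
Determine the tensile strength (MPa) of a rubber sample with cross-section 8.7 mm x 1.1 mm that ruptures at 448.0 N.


Area = width * thickness = 8.7 * 1.1 = 9.57 mm^2
TS = force / area = 448.0 / 9.57 = 46.81 MPa

46.81 MPa


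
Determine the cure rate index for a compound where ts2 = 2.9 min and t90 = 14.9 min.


CRI = 100 / (t90 - ts2)
= 100 / (14.9 - 2.9)
= 100 / 12.0
= 8.33 min^-1

8.33 min^-1


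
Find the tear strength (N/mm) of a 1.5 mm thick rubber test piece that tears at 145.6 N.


Tear strength = force / thickness
= 145.6 / 1.5
= 97.07 N/mm

97.07 N/mm


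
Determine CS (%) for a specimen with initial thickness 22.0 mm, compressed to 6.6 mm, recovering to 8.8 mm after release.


CS = (t0 - recovered) / (t0 - ts) * 100
= (22.0 - 8.8) / (22.0 - 6.6) * 100
= 13.2 / 15.4 * 100
= 85.7%

85.7%


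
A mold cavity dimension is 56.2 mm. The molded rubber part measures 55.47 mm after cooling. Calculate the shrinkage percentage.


Shrinkage = (mold - part) / mold * 100
= (56.2 - 55.47) / 56.2 * 100
= 0.73 / 56.2 * 100
= 1.3%

1.3%


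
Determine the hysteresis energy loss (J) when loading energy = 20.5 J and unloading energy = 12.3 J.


Hysteresis loss = loading - unloading
= 20.5 - 12.3
= 8.2 J

8.2 J


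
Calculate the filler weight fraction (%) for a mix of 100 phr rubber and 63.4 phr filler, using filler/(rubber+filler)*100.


Filler % = filler / (rubber + filler) * 100
= 63.4 / (100 + 63.4) * 100
= 63.4 / 163.4 * 100
= 38.8%

38.8%


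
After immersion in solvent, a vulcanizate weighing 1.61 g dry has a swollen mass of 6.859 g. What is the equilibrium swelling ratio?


Q = W_swollen / W_dry
Q = 6.859 / 1.61
Q = 4.26

Q = 4.26


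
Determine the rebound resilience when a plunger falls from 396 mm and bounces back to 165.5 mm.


Resilience = h_rebound / h_drop * 100
= 165.5 / 396 * 100
= 41.8%

41.8%


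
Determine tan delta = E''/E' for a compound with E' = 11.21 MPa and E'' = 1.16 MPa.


tan delta = E'' / E'
= 1.16 / 11.21
= 0.1035

tan delta = 0.1035


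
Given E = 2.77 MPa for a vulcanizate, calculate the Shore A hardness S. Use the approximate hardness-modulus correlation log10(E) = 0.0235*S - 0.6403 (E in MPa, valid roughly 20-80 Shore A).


log10(E) = 0.0235*S - 0.6403  =>  S = (log10(E) + 0.6403) / 0.0235
log10(2.77) = 0.442480
S = (0.442480 + 0.6403) / 0.0235 = 1.082780 / 0.0235
S = 46.1

Shore A = 46.1


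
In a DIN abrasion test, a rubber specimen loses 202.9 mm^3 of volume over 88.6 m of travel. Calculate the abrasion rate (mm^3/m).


Rate = volume_loss / distance
= 202.9 / 88.6
= 2.29 mm^3/m

2.29 mm^3/m


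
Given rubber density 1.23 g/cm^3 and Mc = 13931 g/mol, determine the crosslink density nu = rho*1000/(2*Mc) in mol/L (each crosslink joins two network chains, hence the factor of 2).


nu = rho * 1000 / (2 * Mc)
nu = 1.23 * 1000 / (2 * 13931)
nu = 1230.0 / 27862
nu = 0.0441 mol/L

0.0441 mol/L


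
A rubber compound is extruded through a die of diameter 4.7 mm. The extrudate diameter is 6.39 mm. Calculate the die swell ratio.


Die swell ratio = D_extrudate / D_die
= 6.39 / 4.7
= 1.36

Die swell = 1.36


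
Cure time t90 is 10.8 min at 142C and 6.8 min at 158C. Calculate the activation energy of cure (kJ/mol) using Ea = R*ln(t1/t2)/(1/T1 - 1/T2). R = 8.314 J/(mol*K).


T1 = 415.15 K, T2 = 431.15 K
1/T1 - 1/T2 = 8.9390e-05
ln(t1/t2) = ln(10.8/6.8) = 0.4626
Ea = 8.314 * 0.4626 / 8.9390e-05 = 43028.0021 J/mol
Ea = 43.03 kJ/mol

43.03 kJ/mol


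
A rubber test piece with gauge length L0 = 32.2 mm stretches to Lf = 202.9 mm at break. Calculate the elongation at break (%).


Elongation = (Lf - L0) / L0 * 100
= (202.9 - 32.2) / 32.2 * 100
= 170.7 / 32.2 * 100
= 530.1%

530.1%


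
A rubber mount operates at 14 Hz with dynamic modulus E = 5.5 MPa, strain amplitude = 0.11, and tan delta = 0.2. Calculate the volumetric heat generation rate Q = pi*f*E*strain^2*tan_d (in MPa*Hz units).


Q = pi * f * E * strain^2 * tan_d
= pi * 14 * 5.5 * 0.11^2 * 0.2
= pi * 14 * 5.5 * 0.0121 * 0.2
= 0.5854

Q = 0.5854


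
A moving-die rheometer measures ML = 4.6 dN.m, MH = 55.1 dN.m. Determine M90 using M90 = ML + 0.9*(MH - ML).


M90 = ML + 0.9 * (MH - ML)
M90 = 4.6 + 0.9 * (55.1 - 4.6)
M90 = 4.6 + 0.9 * 50.5
M90 = 50.05 dN.m

50.05 dN.m


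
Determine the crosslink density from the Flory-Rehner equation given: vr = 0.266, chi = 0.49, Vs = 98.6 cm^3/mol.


ln(1 - vr) = ln(1 - 0.266) = -0.3092
Numerator = -((-0.3092) + 0.266 + 0.49 * 0.266^2) = 0.0086
Denominator = 98.6 * (0.266^(1/3) - 0.266/2) = 50.2981
nu = 0.0086 / 50.2981 = 1.7050e-04 mol/cm^3

1.7050e-04 mol/cm^3


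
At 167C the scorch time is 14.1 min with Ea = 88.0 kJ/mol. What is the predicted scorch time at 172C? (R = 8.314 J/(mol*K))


Convert temperatures: T1 = 167 + 273.15 = 440.15 K, T2 = 172 + 273.15 = 445.15 K
ts2_new = 14.1 * exp(88000 / 8.314 * (1/445.15 - 1/440.15))
1/T2 - 1/T1 = -2.5519e-05
ts2_new = 10.76 min

10.76 min


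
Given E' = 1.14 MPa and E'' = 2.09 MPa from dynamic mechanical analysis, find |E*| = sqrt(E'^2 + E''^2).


|E*| = sqrt(E'^2 + E''^2)
= sqrt(1.14^2 + 2.09^2)
= sqrt(1.2996 + 4.3681)
= 2.381 MPa

2.381 MPa


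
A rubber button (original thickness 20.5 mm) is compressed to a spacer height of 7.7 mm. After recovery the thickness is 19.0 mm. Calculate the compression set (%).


CS = (t0 - recovered) / (t0 - ts) * 100
= (20.5 - 19.0) / (20.5 - 7.7) * 100
= 1.5 / 12.8 * 100
= 11.7%

11.7%


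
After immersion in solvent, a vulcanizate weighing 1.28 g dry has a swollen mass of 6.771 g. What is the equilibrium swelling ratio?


Q = W_swollen / W_dry
Q = 6.771 / 1.28
Q = 5.29

Q = 5.29


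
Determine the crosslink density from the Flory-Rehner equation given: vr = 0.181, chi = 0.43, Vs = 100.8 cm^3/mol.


ln(1 - vr) = ln(1 - 0.181) = -0.1997
Numerator = -((-0.1997) + 0.181 + 0.43 * 0.181^2) = 0.0046
Denominator = 100.8 * (0.181^(1/3) - 0.181/2) = 47.8967
nu = 0.0046 / 47.8967 = 9.5705e-05 mol/cm^3

9.5705e-05 mol/cm^3


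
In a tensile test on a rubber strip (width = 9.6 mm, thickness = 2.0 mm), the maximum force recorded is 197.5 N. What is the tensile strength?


Area = width * thickness = 9.6 * 2.0 = 19.2 mm^2
TS = force / area = 197.5 / 19.2 = 10.29 MPa

10.29 MPa


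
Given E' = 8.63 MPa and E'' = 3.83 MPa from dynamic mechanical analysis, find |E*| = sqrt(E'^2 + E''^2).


|E*| = sqrt(E'^2 + E''^2)
= sqrt(8.63^2 + 3.83^2)
= sqrt(74.4769 + 14.6689)
= 9.442 MPa

9.442 MPa


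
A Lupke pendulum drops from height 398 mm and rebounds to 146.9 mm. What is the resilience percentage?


Resilience = h_rebound / h_drop * 100
= 146.9 / 398 * 100
= 36.9%

36.9%


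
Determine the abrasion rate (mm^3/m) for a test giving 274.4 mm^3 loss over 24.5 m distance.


Rate = volume_loss / distance
= 274.4 / 24.5
= 11.2 mm^3/m

11.2 mm^3/m


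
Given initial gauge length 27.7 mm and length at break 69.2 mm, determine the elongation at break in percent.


Elongation = (Lf - L0) / L0 * 100
= (69.2 - 27.7) / 27.7 * 100
= 41.5 / 27.7 * 100
= 149.8%

149.8%


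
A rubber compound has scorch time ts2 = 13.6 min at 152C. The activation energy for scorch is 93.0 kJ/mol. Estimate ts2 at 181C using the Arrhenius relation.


Convert temperatures: T1 = 152 + 273.15 = 425.15 K, T2 = 181 + 273.15 = 454.15 K
ts2_new = 13.6 * exp(93000 / 8.314 * (1/454.15 - 1/425.15))
1/T2 - 1/T1 = -1.5020e-04
ts2_new = 2.53 min

2.53 min


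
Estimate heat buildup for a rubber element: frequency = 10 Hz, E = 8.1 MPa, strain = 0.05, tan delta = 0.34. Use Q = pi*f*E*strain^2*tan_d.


Q = pi * f * E * strain^2 * tan_d
= pi * 10 * 8.1 * 0.05^2 * 0.34
= pi * 10 * 8.1 * 0.0025 * 0.34
= 0.2163

Q = 0.2163


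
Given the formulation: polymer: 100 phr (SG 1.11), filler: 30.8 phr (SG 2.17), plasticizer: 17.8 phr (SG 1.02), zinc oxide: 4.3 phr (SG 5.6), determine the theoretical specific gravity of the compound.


Sum of weights = 152.9
Volume contributions:
  polymer: 100/1.11 = 90.0901
  filler: 30.8/2.17 = 14.1935
  plasticizer: 17.8/1.02 = 17.4510
  zinc oxide: 4.3/5.6 = 0.7679
Sum of volumes = 122.5025
SG = 152.9 / 122.5025 = 1.248

SG = 1.248


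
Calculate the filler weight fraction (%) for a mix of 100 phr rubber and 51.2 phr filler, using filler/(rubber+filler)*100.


Filler % = filler / (rubber + filler) * 100
= 51.2 / (100 + 51.2) * 100
= 51.2 / 151.2 * 100
= 33.86%

33.86%


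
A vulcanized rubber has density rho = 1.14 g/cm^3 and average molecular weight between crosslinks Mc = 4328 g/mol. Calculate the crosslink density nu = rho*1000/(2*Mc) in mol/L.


nu = rho * 1000 / (2 * Mc)
nu = 1.14 * 1000 / (2 * 4328)
nu = 1140.0 / 8656
nu = 0.1317 mol/L

0.1317 mol/L


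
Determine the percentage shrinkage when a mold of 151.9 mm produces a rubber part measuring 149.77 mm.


Shrinkage = (mold - part) / mold * 100
= (151.9 - 149.77) / 151.9 * 100
= 2.13 / 151.9 * 100
= 1.4%

1.4%


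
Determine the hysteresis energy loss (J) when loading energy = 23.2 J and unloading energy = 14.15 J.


Hysteresis loss = loading - unloading
= 23.2 - 14.15
= 9.05 J

9.05 J


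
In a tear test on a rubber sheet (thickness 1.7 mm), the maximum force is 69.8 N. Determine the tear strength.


Tear strength = force / thickness
= 69.8 / 1.7
= 41.06 N/mm

41.06 N/mm


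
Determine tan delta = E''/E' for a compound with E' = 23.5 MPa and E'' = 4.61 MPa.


tan delta = E'' / E'
= 4.61 / 23.5
= 0.1962

tan delta = 0.1962


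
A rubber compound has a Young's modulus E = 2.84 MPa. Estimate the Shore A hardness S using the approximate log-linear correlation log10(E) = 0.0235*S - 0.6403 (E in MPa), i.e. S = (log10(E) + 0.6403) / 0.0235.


log10(E) = 0.0235*S - 0.6403  =>  S = (log10(E) + 0.6403) / 0.0235
log10(2.84) = 0.453318
S = (0.453318 + 0.6403) / 0.0235 = 1.093618 / 0.0235
S = 46.5

Shore A = 46.5


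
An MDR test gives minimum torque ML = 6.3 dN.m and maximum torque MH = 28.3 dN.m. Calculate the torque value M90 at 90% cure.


M90 = ML + 0.9 * (MH - ML)
M90 = 6.3 + 0.9 * (28.3 - 6.3)
M90 = 6.3 + 0.9 * 22.0
M90 = 26.1 dN.m

26.1 dN.m


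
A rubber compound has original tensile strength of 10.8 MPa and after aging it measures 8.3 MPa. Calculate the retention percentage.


Retention = aged / original * 100
= 8.3 / 10.8 * 100
= 76.9%

76.9%


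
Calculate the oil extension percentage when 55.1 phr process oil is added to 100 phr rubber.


Oil % = oil / (100 + oil) * 100
= 55.1 / (100 + 55.1) * 100
= 55.1 / 155.1 * 100
= 35.53%

35.53%


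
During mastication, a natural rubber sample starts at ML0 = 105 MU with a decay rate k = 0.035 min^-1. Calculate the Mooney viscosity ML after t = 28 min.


ML = ML0 * exp(-k * t)
ML = 105 * exp(-0.035 * 28)
ML = 105 * 0.3753
ML = 39.41 MU

39.41 MU


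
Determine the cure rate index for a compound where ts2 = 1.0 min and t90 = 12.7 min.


CRI = 100 / (t90 - ts2)
= 100 / (12.7 - 1.0)
= 100 / 11.7
= 8.55 min^-1

8.55 min^-1


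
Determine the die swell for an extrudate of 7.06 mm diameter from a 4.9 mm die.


Die swell ratio = D_extrudate / D_die
= 7.06 / 4.9
= 1.441

Die swell = 1.441


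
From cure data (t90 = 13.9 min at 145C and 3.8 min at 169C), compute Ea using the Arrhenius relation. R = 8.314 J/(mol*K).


T1 = 418.15 K, T2 = 442.15 K
1/T1 - 1/T2 = 1.2981e-04
ln(t1/t2) = ln(13.9/3.8) = 1.2969
Ea = 8.314 * 1.2969 / 1.2981e-04 = 83062.0996 J/mol
Ea = 83.06 kJ/mol

83.06 kJ/mol


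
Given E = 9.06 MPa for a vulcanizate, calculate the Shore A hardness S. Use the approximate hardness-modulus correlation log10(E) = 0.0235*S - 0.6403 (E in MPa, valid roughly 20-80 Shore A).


log10(E) = 0.0235*S - 0.6403  =>  S = (log10(E) + 0.6403) / 0.0235
log10(9.06) = 0.957128
S = (0.957128 + 0.6403) / 0.0235 = 1.597428 / 0.0235
S = 68.0

Shore A = 68.0


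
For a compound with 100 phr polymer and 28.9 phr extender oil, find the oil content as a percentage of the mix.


Oil % = oil / (100 + oil) * 100
= 28.9 / (100 + 28.9) * 100
= 28.9 / 128.9 * 100
= 22.42%

22.42%


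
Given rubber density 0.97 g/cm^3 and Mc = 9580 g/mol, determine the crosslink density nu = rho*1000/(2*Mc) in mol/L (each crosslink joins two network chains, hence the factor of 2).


nu = rho * 1000 / (2 * Mc)
nu = 0.97 * 1000 / (2 * 9580)
nu = 970.0 / 19160
nu = 0.0506 mol/L

0.0506 mol/L


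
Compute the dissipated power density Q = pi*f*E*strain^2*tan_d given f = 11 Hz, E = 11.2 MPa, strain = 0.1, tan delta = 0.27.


Q = pi * f * E * strain^2 * tan_d
= pi * 11 * 11.2 * 0.1^2 * 0.27
= pi * 11 * 11.2 * 0.0100 * 0.27
= 1.0450

Q = 1.0450


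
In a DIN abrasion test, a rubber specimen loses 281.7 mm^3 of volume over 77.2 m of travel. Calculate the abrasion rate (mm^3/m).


Rate = volume_loss / distance
= 281.7 / 77.2
= 3.649 mm^3/m

3.649 mm^3/m


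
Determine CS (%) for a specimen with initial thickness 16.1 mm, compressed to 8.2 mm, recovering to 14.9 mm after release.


CS = (t0 - recovered) / (t0 - ts) * 100
= (16.1 - 14.9) / (16.1 - 8.2) * 100
= 1.2 / 7.9 * 100
= 15.2%

15.2%


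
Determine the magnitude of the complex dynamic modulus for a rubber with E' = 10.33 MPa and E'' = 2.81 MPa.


|E*| = sqrt(E'^2 + E''^2)
= sqrt(10.33^2 + 2.81^2)
= sqrt(106.7089 + 7.8961)
= 10.705 MPa

10.705 MPa


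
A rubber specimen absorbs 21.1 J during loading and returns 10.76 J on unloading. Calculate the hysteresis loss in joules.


Hysteresis loss = loading - unloading
= 21.1 - 10.76
= 10.34 J

10.34 J


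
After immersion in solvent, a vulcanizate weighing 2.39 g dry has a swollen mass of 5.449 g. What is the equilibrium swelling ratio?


Q = W_swollen / W_dry
Q = 5.449 / 2.39
Q = 2.28

Q = 2.28


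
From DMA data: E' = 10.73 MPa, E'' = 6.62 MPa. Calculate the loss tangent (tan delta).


tan delta = E'' / E'
= 6.62 / 10.73
= 0.617

tan delta = 0.617


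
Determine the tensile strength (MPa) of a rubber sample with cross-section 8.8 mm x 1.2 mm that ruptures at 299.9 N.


Area = width * thickness = 8.8 * 1.2 = 10.56 mm^2
TS = force / area = 299.9 / 10.56 = 28.4 MPa

28.4 MPa


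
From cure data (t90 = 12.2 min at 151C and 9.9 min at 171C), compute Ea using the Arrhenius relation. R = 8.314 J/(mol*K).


T1 = 424.15 K, T2 = 444.15 K
1/T1 - 1/T2 = 1.0616e-04
ln(t1/t2) = ln(12.2/9.9) = 0.2089
Ea = 8.314 * 0.2089 / 1.0616e-04 = 16359.5022 J/mol
Ea = 16.36 kJ/mol

16.36 kJ/mol


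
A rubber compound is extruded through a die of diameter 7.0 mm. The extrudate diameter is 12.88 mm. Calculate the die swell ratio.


Die swell ratio = D_extrudate / D_die
= 12.88 / 7.0
= 1.84

Die swell = 1.84


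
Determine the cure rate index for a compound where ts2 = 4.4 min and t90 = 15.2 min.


CRI = 100 / (t90 - ts2)
= 100 / (15.2 - 4.4)
= 100 / 10.8
= 9.26 min^-1

9.26 min^-1


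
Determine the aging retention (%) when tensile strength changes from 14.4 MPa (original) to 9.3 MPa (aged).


Retention = aged / original * 100
= 9.3 / 14.4 * 100
= 64.6%

64.6%


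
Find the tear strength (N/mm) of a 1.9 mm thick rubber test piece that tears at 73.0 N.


Tear strength = force / thickness
= 73.0 / 1.9
= 38.42 N/mm

38.42 N/mm


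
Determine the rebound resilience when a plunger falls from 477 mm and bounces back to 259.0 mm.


Resilience = h_rebound / h_drop * 100
= 259.0 / 477 * 100
= 54.3%

54.3%


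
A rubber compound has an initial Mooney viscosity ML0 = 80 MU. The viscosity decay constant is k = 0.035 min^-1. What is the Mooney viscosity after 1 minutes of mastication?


ML = ML0 * exp(-k * t)
ML = 80 * exp(-0.035 * 1)
ML = 80 * 0.9656
ML = 77.25 MU

77.25 MU


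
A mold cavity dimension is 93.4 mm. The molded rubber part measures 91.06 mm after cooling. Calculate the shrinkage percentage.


Shrinkage = (mold - part) / mold * 100
= (93.4 - 91.06) / 93.4 * 100
= 2.34 / 93.4 * 100
= 2.51%

2.51%


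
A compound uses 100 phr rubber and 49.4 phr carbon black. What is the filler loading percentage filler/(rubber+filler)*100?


Filler % = filler / (rubber + filler) * 100
= 49.4 / (100 + 49.4) * 100
= 49.4 / 149.4 * 100
= 33.07%

33.07%


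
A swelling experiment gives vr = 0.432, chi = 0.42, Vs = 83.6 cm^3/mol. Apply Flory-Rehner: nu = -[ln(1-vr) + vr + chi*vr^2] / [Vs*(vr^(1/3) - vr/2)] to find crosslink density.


ln(1 - vr) = ln(1 - 0.432) = -0.5656
Numerator = -((-0.5656) + 0.432 + 0.42 * 0.432^2) = 0.0553
Denominator = 83.6 * (0.432^(1/3) - 0.432/2) = 45.1400
nu = 0.0553 / 45.1400 = 0.0012 mol/cm^3

0.0012 mol/cm^3


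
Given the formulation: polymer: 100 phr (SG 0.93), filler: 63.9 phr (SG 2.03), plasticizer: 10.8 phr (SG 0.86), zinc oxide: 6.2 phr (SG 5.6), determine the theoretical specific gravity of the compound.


Sum of weights = 180.9
Volume contributions:
  polymer: 100/0.93 = 107.5269
  filler: 63.9/2.03 = 31.4778
  plasticizer: 10.8/0.86 = 12.5581
  zinc oxide: 6.2/5.6 = 1.1071
Sum of volumes = 152.6700
SG = 180.9 / 152.6700 = 1.185

SG = 1.185


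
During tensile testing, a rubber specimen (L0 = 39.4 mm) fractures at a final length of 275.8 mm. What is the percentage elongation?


Elongation = (Lf - L0) / L0 * 100
= (275.8 - 39.4) / 39.4 * 100
= 236.4 / 39.4 * 100
= 600.0%

600.0%


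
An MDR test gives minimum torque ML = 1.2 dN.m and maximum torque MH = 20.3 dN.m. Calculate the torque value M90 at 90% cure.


M90 = ML + 0.9 * (MH - ML)
M90 = 1.2 + 0.9 * (20.3 - 1.2)
M90 = 1.2 + 0.9 * 19.1
M90 = 18.39 dN.m

18.39 dN.m


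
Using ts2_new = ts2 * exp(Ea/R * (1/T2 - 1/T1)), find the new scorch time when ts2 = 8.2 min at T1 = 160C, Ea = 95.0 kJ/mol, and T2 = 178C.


Convert temperatures: T1 = 160 + 273.15 = 433.15 K, T2 = 178 + 273.15 = 451.15 K
ts2_new = 8.2 * exp(95000 / 8.314 * (1/451.15 - 1/433.15))
1/T2 - 1/T1 = -9.2111e-05
ts2_new = 2.86 min

2.86 min


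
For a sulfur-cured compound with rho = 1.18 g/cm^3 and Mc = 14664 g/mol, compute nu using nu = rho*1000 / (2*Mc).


nu = rho * 1000 / (2 * Mc)
nu = 1.18 * 1000 / (2 * 14664)
nu = 1180.0 / 29328
nu = 0.0402 mol/L

0.0402 mol/L


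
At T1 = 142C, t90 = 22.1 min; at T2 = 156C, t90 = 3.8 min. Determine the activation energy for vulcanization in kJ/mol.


T1 = 415.15 K, T2 = 429.15 K
1/T1 - 1/T2 = 7.8580e-05
ln(t1/t2) = ln(22.1/3.8) = 1.7606
Ea = 8.314 * 1.7606 / 7.8580e-05 = 186273.4913 J/mol
Ea = 186.27 kJ/mol

186.27 kJ/mol


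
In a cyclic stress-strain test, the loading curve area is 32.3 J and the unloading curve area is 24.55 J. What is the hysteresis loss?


Hysteresis loss = loading - unloading
= 32.3 - 24.55
= 7.75 J

7.75 J


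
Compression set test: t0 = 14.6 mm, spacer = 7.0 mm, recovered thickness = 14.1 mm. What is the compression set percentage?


CS = (t0 - recovered) / (t0 - ts) * 100
= (14.6 - 14.1) / (14.6 - 7.0) * 100
= 0.5 / 7.6 * 100
= 6.6%

6.6%


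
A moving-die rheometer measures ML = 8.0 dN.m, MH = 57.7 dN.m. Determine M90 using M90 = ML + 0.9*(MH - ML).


M90 = ML + 0.9 * (MH - ML)
M90 = 8.0 + 0.9 * (57.7 - 8.0)
M90 = 8.0 + 0.9 * 49.7
M90 = 52.73 dN.m

52.73 dN.m


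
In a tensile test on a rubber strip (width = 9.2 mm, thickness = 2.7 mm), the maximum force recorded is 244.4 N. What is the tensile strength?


Area = width * thickness = 9.2 * 2.7 = 24.84 mm^2
TS = force / area = 244.4 / 24.84 = 9.84 MPa

9.84 MPa


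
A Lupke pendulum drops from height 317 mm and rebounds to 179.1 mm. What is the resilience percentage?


Resilience = h_rebound / h_drop * 100
= 179.1 / 317 * 100
= 56.5%

56.5%


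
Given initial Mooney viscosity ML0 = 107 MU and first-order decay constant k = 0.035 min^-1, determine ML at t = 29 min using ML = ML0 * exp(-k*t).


ML = ML0 * exp(-k * t)
ML = 107 * exp(-0.035 * 29)
ML = 107 * 0.3624
ML = 38.78 MU

38.78 MU


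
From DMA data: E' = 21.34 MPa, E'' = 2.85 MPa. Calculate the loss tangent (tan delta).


tan delta = E'' / E'
= 2.85 / 21.34
= 0.1336

tan delta = 0.1336


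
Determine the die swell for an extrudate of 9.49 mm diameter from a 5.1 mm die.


Die swell ratio = D_extrudate / D_die
= 9.49 / 5.1
= 1.861

Die swell = 1.861


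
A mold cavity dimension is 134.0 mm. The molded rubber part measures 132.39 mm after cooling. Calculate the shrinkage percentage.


Shrinkage = (mold - part) / mold * 100
= (134.0 - 132.39) / 134.0 * 100
= 1.61 / 134.0 * 100
= 1.2%

1.2%


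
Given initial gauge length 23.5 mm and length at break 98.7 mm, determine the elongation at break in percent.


Elongation = (Lf - L0) / L0 * 100
= (98.7 - 23.5) / 23.5 * 100
= 75.2 / 23.5 * 100
= 320.0%

320.0%


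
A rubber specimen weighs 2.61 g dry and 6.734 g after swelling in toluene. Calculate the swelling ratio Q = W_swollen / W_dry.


Q = W_swollen / W_dry
Q = 6.734 / 2.61
Q = 2.58

Q = 2.58


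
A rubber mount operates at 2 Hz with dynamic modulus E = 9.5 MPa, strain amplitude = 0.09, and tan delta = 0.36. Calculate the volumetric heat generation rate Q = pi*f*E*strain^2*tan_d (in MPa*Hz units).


Q = pi * f * E * strain^2 * tan_d
= pi * 2 * 9.5 * 0.09^2 * 0.36
= pi * 2 * 9.5 * 0.0081 * 0.36
= 0.1741

Q = 0.1741


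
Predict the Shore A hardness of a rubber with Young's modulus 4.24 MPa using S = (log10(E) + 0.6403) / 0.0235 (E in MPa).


log10(E) = 0.0235*S - 0.6403  =>  S = (log10(E) + 0.6403) / 0.0235
log10(4.24) = 0.627366
S = (0.627366 + 0.6403) / 0.0235 = 1.267666 / 0.0235
S = 53.9

Shore A = 53.9


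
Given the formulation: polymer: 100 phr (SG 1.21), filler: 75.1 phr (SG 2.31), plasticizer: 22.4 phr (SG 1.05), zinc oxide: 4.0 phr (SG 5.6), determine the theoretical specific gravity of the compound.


Sum of weights = 201.5
Volume contributions:
  polymer: 100/1.21 = 82.6446
  filler: 75.1/2.31 = 32.5108
  plasticizer: 22.4/1.05 = 21.3333
  zinc oxide: 4.0/5.6 = 0.7143
Sum of volumes = 137.2031
SG = 201.5 / 137.2031 = 1.469

SG = 1.469


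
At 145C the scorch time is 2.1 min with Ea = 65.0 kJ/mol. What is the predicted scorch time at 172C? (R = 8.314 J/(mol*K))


Convert temperatures: T1 = 145 + 273.15 = 418.15 K, T2 = 172 + 273.15 = 445.15 K
ts2_new = 2.1 * exp(65000 / 8.314 * (1/445.15 - 1/418.15))
1/T2 - 1/T1 = -1.4505e-04
ts2_new = 0.68 min

0.68 min


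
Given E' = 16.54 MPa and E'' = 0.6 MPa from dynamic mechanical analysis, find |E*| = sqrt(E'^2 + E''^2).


|E*| = sqrt(E'^2 + E''^2)
= sqrt(16.54^2 + 0.6^2)
= sqrt(273.5716 + 0.3600)
= 16.551 MPa

16.551 MPa


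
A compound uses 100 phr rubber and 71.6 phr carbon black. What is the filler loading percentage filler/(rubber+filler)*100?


Filler % = filler / (rubber + filler) * 100
= 71.6 / (100 + 71.6) * 100
= 71.6 / 171.6 * 100
= 41.72%

41.72%


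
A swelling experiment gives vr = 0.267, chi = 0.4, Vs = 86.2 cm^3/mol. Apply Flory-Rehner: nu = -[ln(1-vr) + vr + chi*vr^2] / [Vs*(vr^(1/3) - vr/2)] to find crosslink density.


ln(1 - vr) = ln(1 - 0.267) = -0.3106
Numerator = -((-0.3106) + 0.267 + 0.4 * 0.267^2) = 0.0151
Denominator = 86.2 * (0.267^(1/3) - 0.267/2) = 43.9989
nu = 0.0151 / 43.9989 = 3.4305e-04 mol/cm^3

3.4305e-04 mol/cm^3


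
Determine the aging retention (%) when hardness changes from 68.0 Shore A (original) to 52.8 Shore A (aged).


Retention = aged / original * 100
= 52.8 / 68.0 * 100
= 77.6%

77.6%


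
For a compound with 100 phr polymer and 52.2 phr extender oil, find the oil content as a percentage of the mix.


Oil % = oil / (100 + oil) * 100
= 52.2 / (100 + 52.2) * 100
= 52.2 / 152.2 * 100
= 34.3%

34.3%


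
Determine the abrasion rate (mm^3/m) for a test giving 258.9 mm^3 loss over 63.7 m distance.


Rate = volume_loss / distance
= 258.9 / 63.7
= 4.064 mm^3/m

4.064 mm^3/m


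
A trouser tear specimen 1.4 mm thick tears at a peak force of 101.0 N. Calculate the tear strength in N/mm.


Tear strength = force / thickness
= 101.0 / 1.4
= 72.14 N/mm

72.14 N/mm


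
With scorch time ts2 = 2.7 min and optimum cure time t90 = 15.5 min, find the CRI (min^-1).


CRI = 100 / (t90 - ts2)
= 100 / (15.5 - 2.7)
= 100 / 12.8
= 7.81 min^-1

7.81 min^-1


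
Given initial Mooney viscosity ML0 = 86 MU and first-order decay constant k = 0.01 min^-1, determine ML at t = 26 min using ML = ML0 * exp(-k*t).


ML = ML0 * exp(-k * t)
ML = 86 * exp(-0.01 * 26)
ML = 86 * 0.7711
ML = 66.31 MU

66.31 MU


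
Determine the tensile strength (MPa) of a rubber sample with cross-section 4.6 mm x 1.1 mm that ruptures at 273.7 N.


Area = width * thickness = 4.6 * 1.1 = 5.06 mm^2
TS = force / area = 273.7 / 5.06 = 54.09 MPa

54.09 MPa


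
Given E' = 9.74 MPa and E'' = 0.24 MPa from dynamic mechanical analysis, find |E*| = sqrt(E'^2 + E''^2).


|E*| = sqrt(E'^2 + E''^2)
= sqrt(9.74^2 + 0.24^2)
= sqrt(94.8676 + 0.0576)
= 9.743 MPa

9.743 MPa


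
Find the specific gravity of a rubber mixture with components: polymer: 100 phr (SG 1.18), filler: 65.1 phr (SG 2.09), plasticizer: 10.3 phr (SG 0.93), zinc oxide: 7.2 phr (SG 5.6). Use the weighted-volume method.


Sum of weights = 182.6
Volume contributions:
  polymer: 100/1.18 = 84.7458
  filler: 65.1/2.09 = 31.1483
  plasticizer: 10.3/0.93 = 11.0753
  zinc oxide: 7.2/5.6 = 1.2857
Sum of volumes = 128.2551
SG = 182.6 / 128.2551 = 1.424

SG = 1.424


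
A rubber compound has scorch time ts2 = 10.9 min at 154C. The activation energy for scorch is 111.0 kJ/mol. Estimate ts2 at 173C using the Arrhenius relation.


Convert temperatures: T1 = 154 + 273.15 = 427.15 K, T2 = 173 + 273.15 = 446.15 K
ts2_new = 10.9 * exp(111000 / 8.314 * (1/446.15 - 1/427.15))
1/T2 - 1/T1 = -9.9699e-05
ts2_new = 2.88 min

2.88 min


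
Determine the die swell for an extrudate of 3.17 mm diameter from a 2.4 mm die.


Die swell ratio = D_extrudate / D_die
= 3.17 / 2.4
= 1.321

Die swell = 1.321


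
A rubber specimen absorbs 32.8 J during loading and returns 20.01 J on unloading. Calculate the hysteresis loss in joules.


Hysteresis loss = loading - unloading
= 32.8 - 20.01
= 12.79 J

12.79 J


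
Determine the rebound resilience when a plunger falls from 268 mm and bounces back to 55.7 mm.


Resilience = h_rebound / h_drop * 100
= 55.7 / 268 * 100
= 20.8%

20.8%


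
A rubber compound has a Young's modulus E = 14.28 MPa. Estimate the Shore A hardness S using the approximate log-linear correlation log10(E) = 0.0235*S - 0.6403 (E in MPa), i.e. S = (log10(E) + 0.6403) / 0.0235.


log10(E) = 0.0235*S - 0.6403  =>  S = (log10(E) + 0.6403) / 0.0235
log10(14.28) = 1.154728
S = (1.154728 + 0.6403) / 0.0235 = 1.795028 / 0.0235
S = 76.4

Shore A = 76.4


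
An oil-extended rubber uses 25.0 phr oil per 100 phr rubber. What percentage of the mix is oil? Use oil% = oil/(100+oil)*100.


Oil % = oil / (100 + oil) * 100
= 25.0 / (100 + 25.0) * 100
= 25.0 / 125.0 * 100
= 20.0%

20.0%


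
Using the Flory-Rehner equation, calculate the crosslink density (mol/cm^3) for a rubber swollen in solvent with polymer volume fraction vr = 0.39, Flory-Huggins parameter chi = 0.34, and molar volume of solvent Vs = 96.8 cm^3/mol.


ln(1 - vr) = ln(1 - 0.39) = -0.4943
Numerator = -((-0.4943) + 0.39 + 0.34 * 0.39^2) = 0.0526
Denominator = 96.8 * (0.39^(1/3) - 0.39/2) = 51.8475
nu = 0.0526 / 51.8475 = 0.0010 mol/cm^3

0.0010 mol/cm^3


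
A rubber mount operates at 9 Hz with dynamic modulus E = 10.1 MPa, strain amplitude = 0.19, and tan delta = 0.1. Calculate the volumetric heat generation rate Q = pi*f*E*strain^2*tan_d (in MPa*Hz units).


Q = pi * f * E * strain^2 * tan_d
= pi * 9 * 10.1 * 0.19^2 * 0.1
= pi * 9 * 10.1 * 0.0361 * 0.1
= 1.0309

Q = 1.0309


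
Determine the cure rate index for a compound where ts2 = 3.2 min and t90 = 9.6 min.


CRI = 100 / (t90 - ts2)
= 100 / (9.6 - 3.2)
= 100 / 6.4
= 15.63 min^-1

15.63 min^-1


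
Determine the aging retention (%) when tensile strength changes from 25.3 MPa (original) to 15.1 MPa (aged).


Retention = aged / original * 100
= 15.1 / 25.3 * 100
= 59.7%

59.7%


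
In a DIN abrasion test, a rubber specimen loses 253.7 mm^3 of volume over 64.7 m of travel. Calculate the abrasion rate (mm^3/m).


Rate = volume_loss / distance
= 253.7 / 64.7
= 3.921 mm^3/m

3.921 mm^3/m


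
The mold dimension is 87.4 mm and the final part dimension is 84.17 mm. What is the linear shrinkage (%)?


Shrinkage = (mold - part) / mold * 100
= (87.4 - 84.17) / 87.4 * 100
= 3.23 / 87.4 * 100
= 3.7%

3.7%


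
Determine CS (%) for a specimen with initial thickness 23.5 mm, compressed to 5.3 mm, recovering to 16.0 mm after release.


CS = (t0 - recovered) / (t0 - ts) * 100
= (23.5 - 16.0) / (23.5 - 5.3) * 100
= 7.5 / 18.2 * 100
= 41.2%

41.2%


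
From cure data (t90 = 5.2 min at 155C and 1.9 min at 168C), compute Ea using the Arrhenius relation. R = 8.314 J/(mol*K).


T1 = 428.15 K, T2 = 441.15 K
1/T1 - 1/T2 = 6.8827e-05
ln(t1/t2) = ln(5.2/1.9) = 1.0068
Ea = 8.314 * 1.0068 / 6.8827e-05 = 121616.9622 J/mol
Ea = 121.62 kJ/mol

121.62 kJ/mol


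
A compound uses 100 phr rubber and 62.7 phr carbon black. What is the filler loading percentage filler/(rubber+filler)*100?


Filler % = filler / (rubber + filler) * 100
= 62.7 / (100 + 62.7) * 100
= 62.7 / 162.7 * 100
= 38.54%

38.54%


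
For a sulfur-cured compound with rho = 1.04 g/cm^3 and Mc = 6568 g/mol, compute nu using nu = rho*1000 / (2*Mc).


nu = rho * 1000 / (2 * Mc)
nu = 1.04 * 1000 / (2 * 6568)
nu = 1040.0 / 13136
nu = 0.0792 mol/L

0.0792 mol/L


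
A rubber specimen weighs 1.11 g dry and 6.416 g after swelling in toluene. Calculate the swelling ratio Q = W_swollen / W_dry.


Q = W_swollen / W_dry
Q = 6.416 / 1.11
Q = 5.78

Q = 5.78


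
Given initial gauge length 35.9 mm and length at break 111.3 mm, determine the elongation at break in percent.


Elongation = (Lf - L0) / L0 * 100
= (111.3 - 35.9) / 35.9 * 100
= 75.4 / 35.9 * 100
= 210.0%

210.0%


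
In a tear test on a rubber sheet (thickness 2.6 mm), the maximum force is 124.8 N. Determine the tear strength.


Tear strength = force / thickness
= 124.8 / 2.6
= 48.0 N/mm

48.0 N/mm


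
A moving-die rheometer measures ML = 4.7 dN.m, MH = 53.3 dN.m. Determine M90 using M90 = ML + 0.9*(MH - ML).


M90 = ML + 0.9 * (MH - ML)
M90 = 4.7 + 0.9 * (53.3 - 4.7)
M90 = 4.7 + 0.9 * 48.6
M90 = 48.44 dN.m

48.44 dN.m


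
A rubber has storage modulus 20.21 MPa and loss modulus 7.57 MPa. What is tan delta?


tan delta = E'' / E'
= 7.57 / 20.21
= 0.3746

tan delta = 0.3746


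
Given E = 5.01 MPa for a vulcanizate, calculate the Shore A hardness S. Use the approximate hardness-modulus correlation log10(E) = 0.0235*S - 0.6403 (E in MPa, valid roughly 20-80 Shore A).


log10(E) = 0.0235*S - 0.6403  =>  S = (log10(E) + 0.6403) / 0.0235
log10(5.01) = 0.699838
S = (0.699838 + 0.6403) / 0.0235 = 1.340138 / 0.0235
S = 57.0

Shore A = 57.0


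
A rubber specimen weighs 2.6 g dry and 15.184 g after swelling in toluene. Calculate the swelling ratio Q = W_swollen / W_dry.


Q = W_swollen / W_dry
Q = 15.184 / 2.6
Q = 5.84

Q = 5.84


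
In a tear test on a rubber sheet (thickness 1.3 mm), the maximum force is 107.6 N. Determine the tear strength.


Tear strength = force / thickness
= 107.6 / 1.3
= 82.77 N/mm

82.77 N/mm


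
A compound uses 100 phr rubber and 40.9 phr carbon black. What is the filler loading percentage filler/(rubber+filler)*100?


Filler % = filler / (rubber + filler) * 100
= 40.9 / (100 + 40.9) * 100
= 40.9 / 140.9 * 100
= 29.03%

29.03%


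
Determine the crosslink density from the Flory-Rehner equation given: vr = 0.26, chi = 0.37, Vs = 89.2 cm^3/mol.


ln(1 - vr) = ln(1 - 0.26) = -0.3011
Numerator = -((-0.3011) + 0.26 + 0.37 * 0.26^2) = 0.0161
Denominator = 89.2 * (0.26^(1/3) - 0.26/2) = 45.3359
nu = 0.0161 / 45.3359 = 3.5497e-04 mol/cm^3

3.5497e-04 mol/cm^3


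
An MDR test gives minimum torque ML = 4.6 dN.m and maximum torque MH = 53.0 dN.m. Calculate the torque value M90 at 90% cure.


M90 = ML + 0.9 * (MH - ML)
M90 = 4.6 + 0.9 * (53.0 - 4.6)
M90 = 4.6 + 0.9 * 48.4
M90 = 48.16 dN.m

48.16 dN.m


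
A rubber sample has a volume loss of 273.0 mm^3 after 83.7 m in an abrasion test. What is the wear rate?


Rate = volume_loss / distance
= 273.0 / 83.7
= 3.262 mm^3/m

3.262 mm^3/m


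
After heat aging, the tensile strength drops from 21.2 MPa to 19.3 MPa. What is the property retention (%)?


Retention = aged / original * 100
= 19.3 / 21.2 * 100
= 91.0%

91.0%
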